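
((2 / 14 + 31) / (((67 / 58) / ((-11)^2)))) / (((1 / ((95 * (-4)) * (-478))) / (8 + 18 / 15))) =2556637637312 / 469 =5451252958.02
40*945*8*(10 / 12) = 252000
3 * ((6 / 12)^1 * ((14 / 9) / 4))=7 / 12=0.58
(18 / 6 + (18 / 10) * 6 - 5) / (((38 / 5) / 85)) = 1870 / 19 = 98.42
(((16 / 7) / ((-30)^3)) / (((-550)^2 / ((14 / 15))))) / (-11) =1 / 42113671875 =0.00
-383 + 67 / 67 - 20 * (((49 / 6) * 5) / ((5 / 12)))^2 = -192462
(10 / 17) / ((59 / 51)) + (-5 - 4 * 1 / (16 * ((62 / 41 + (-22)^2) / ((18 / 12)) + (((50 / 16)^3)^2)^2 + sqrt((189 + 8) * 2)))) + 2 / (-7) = -106125955770100510899906579907270507967981 / 22214909827467862664608079690952478775189 + 17861170629833715609501696 * sqrt(394) / 53789127911544461657646682060417624153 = -4.78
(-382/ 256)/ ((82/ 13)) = -2483/ 10496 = -0.24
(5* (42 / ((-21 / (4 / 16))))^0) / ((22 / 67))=335 / 22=15.23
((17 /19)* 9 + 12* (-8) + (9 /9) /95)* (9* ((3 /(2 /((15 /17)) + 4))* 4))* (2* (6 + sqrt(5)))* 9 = -146161584 /893-24360264* sqrt(5) /893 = -224672.78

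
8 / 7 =1.14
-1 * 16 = -16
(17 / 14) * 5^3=2125 / 14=151.79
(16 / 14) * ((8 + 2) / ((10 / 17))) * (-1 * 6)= -816 / 7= -116.57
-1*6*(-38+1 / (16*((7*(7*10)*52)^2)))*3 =3552588748791 / 5193843200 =684.00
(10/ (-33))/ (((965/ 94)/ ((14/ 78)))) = -1316/ 248391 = -0.01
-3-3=-6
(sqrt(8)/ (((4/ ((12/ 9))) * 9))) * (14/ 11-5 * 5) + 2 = 2-58 * sqrt(2)/ 33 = -0.49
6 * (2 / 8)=3 / 2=1.50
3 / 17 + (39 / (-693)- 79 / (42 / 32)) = -78632 / 1309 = -60.07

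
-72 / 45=-8 / 5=-1.60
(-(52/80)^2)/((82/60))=-507/1640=-0.31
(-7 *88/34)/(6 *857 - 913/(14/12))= -539/129693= -0.00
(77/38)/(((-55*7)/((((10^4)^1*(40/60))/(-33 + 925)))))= -500/12711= -0.04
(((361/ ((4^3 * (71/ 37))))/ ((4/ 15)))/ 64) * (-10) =-1001775/ 581632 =-1.72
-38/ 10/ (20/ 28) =-133/ 25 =-5.32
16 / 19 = 0.84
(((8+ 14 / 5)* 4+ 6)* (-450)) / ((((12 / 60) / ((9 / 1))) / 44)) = -43837200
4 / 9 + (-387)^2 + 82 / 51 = 22914971 / 153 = 149771.05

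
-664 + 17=-647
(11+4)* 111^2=184815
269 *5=1345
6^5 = 7776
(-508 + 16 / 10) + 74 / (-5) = -2606 / 5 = -521.20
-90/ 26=-45/ 13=-3.46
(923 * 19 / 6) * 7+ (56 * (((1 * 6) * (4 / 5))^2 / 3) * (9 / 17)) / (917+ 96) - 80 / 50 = 52847266043 / 2583150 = 20458.46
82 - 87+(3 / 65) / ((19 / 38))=-319 / 65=-4.91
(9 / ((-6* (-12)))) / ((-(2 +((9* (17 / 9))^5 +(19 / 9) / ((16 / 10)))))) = -9 / 102229943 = -0.00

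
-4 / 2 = -2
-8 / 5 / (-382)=4 / 955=0.00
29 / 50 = 0.58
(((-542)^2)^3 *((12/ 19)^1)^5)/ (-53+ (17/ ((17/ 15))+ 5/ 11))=-69389640046542089945088/ 1022628887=-67854175574977.76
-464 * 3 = -1392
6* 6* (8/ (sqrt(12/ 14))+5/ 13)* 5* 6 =5400/ 13+1440* sqrt(42) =9747.65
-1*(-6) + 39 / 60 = 6.65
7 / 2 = 3.50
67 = 67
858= 858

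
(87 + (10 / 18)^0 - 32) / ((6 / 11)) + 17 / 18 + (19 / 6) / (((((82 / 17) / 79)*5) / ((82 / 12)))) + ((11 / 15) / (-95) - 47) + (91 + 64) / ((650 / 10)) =6415507 / 49400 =129.87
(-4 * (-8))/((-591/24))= -256/197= -1.30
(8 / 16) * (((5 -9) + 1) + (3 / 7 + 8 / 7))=-5 / 7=-0.71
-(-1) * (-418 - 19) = -437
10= 10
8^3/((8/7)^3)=343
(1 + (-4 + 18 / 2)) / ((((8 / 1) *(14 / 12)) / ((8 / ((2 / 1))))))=18 / 7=2.57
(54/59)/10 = 27/295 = 0.09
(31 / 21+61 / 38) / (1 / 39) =31967 / 266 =120.18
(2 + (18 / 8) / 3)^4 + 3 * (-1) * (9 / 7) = 95575 / 1792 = 53.33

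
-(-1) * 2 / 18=1 / 9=0.11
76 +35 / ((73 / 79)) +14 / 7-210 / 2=794 / 73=10.88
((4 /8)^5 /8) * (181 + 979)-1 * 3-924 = -29519 /32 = -922.47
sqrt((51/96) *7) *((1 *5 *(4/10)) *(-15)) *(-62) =465 *sqrt(238)/2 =3586.84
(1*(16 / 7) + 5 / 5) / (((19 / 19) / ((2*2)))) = 92 / 7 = 13.14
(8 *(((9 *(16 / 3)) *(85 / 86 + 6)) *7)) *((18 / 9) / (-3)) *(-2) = 1076992 / 43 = 25046.33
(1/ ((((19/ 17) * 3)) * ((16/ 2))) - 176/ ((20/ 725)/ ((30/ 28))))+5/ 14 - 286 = -22731253/ 3192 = -7121.32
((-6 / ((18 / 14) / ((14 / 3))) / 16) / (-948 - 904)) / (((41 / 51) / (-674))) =-0.62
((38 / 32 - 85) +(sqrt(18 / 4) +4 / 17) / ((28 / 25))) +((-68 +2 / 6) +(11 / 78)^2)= -438015247 / 2895984 +75 * sqrt(2) / 56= -149.36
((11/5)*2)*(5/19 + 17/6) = 3883/285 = 13.62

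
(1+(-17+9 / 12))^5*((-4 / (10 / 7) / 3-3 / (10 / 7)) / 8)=76858263391 / 245760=312737.07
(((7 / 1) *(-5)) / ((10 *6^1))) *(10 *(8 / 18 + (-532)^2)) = -44576350 / 27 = -1650975.93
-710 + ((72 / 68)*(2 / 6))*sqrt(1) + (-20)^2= -5264 / 17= -309.65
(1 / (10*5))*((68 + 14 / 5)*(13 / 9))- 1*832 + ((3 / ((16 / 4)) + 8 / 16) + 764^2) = 874300943 / 1500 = 582867.30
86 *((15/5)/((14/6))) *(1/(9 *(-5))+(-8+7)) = -3956/35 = -113.03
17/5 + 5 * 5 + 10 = 192/5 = 38.40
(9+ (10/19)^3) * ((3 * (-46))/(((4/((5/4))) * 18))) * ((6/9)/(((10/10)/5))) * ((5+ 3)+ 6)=-252492275/246924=-1022.55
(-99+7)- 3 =-95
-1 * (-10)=10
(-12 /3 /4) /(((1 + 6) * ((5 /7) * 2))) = -1 /10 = -0.10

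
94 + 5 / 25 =471 / 5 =94.20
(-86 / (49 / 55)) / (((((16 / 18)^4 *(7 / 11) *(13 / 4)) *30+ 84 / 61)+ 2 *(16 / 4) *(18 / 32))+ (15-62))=13882332420 / 343464961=40.42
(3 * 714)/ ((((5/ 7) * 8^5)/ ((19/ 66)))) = 0.03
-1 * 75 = -75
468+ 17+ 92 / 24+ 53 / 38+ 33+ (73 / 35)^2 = 36838153 / 69825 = 527.58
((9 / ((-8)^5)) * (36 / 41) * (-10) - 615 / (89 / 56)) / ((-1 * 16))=5783679795 / 239140864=24.19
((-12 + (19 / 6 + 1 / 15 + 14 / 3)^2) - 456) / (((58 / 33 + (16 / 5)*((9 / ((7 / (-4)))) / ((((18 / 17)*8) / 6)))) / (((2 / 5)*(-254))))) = -4162.60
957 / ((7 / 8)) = 7656 / 7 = 1093.71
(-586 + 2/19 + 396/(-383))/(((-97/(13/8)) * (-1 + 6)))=1388101/705869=1.97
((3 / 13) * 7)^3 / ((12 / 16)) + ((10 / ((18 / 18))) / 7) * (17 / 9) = 1151414 / 138411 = 8.32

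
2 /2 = 1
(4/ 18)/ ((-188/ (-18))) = 0.02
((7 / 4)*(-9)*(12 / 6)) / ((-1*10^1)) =63 / 20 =3.15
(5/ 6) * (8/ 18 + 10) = 235/ 27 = 8.70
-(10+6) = -16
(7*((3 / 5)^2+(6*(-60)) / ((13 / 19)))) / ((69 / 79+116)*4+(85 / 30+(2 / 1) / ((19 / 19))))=-566989794 / 72761975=-7.79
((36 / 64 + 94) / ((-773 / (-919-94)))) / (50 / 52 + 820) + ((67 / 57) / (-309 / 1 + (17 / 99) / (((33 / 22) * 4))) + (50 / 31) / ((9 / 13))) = 106026398780838631 / 42806220850727640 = 2.48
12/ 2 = 6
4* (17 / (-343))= -68 / 343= -0.20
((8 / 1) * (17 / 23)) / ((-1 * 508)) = -34 / 2921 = -0.01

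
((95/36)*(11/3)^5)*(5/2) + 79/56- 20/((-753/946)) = 33806223607/7685118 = 4398.92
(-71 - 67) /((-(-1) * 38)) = -69 /19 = -3.63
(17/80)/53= 17/4240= 0.00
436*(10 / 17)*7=30520 / 17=1795.29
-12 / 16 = -3 / 4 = -0.75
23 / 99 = 0.23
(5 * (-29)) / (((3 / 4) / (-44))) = 25520 / 3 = 8506.67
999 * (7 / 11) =6993 / 11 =635.73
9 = 9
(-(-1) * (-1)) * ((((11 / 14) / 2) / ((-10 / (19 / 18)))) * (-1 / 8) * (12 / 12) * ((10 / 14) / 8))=-209 / 451584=-0.00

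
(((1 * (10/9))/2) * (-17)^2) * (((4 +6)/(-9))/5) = -2890/81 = -35.68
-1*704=-704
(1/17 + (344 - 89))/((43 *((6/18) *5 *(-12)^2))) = 271/10965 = 0.02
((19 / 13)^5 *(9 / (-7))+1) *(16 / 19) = -314973440 / 49381969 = -6.38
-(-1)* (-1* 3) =-3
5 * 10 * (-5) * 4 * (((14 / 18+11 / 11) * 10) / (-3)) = 160000 / 27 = 5925.93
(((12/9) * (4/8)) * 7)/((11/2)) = 28/33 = 0.85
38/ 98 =19/ 49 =0.39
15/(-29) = -15/29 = -0.52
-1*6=-6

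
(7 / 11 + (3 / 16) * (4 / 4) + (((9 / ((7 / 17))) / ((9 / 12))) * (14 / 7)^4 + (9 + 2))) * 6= 1767093 / 616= 2868.66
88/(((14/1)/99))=622.29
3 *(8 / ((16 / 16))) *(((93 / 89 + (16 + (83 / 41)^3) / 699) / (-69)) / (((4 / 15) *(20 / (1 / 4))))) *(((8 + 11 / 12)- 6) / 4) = -81014149895 / 6311412455232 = -0.01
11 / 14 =0.79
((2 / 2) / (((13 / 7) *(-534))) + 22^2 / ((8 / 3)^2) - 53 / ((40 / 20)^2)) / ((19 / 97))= 295269067 / 1055184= 279.83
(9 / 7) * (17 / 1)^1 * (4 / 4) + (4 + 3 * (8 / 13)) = 2521 / 91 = 27.70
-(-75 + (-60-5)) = 140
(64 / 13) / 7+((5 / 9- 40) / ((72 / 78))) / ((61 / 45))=-2052977 / 66612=-30.82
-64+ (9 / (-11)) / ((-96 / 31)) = -22435 / 352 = -63.74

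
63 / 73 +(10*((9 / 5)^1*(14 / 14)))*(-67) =-87975 / 73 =-1205.14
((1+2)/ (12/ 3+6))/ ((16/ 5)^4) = 0.00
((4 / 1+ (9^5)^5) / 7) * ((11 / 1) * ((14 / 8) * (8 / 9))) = 15793755729220756952945566 / 9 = 1754861747691195216993952.00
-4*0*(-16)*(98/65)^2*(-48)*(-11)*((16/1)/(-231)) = 0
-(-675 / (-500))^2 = -729 / 400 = -1.82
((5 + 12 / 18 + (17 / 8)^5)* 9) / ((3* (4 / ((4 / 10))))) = 4816627 / 327680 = 14.70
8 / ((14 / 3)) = 1.71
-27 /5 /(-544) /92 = 27 /250240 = 0.00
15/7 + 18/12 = 51/14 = 3.64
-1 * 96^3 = -884736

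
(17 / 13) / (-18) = -17 / 234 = -0.07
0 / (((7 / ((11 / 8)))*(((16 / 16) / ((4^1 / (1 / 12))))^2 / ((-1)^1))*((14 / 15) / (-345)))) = 0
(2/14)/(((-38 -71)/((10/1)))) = -10/763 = -0.01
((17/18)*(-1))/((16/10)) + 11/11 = 59/144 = 0.41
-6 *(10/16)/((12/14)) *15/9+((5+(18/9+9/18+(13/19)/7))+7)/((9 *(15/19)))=-39593/7560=-5.24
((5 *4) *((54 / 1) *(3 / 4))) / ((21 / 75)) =20250 / 7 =2892.86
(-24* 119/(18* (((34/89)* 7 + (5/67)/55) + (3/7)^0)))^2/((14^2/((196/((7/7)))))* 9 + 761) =791258132357/326944258560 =2.42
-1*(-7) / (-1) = -7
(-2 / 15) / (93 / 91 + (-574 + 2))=182 / 779385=0.00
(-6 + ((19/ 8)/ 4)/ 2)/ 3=-365/ 192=-1.90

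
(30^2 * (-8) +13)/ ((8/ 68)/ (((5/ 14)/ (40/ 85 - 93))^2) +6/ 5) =-882743275/ 970084358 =-0.91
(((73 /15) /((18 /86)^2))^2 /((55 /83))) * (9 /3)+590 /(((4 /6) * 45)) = 55892.88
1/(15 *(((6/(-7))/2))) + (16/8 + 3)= 218/45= 4.84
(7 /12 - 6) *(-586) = 19045 /6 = 3174.17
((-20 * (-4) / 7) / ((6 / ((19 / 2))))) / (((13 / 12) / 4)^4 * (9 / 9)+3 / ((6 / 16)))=672399360 / 297471223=2.26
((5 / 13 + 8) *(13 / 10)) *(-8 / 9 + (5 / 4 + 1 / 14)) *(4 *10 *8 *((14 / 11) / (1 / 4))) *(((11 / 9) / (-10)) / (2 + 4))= -190096 / 1215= -156.46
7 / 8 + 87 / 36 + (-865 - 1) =-20705 / 24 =-862.71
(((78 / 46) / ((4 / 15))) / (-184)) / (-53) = 585 / 897184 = 0.00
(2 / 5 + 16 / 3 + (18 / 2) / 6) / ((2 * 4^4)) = 217 / 15360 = 0.01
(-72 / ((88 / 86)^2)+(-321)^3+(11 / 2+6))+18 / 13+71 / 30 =-1560866562877 / 47190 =-33076214.51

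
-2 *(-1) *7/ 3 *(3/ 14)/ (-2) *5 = -5/ 2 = -2.50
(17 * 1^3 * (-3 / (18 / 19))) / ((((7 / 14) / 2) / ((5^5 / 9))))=-74768.52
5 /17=0.29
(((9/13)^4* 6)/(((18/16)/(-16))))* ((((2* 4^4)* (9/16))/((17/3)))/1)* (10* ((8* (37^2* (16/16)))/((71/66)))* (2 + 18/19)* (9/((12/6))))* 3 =-2643392521552527360/654989413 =-4035779005.11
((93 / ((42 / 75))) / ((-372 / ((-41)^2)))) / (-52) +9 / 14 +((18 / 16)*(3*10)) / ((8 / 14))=30841 / 416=74.14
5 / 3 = 1.67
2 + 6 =8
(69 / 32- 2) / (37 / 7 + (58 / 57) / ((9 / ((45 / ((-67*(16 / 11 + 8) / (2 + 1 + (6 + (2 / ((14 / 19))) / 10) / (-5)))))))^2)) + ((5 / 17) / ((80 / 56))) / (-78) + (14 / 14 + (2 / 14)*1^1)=354259491505879 / 302843519519268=1.17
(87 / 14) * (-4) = -174 / 7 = -24.86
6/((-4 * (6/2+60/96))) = -12/29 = -0.41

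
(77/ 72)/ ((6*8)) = 77/ 3456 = 0.02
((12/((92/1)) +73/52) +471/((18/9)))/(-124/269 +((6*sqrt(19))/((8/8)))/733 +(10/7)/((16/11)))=1501185384141871694/3285243692444025 - 23577455441895712*sqrt(19)/3285243692444025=425.67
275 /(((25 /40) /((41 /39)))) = 18040 /39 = 462.56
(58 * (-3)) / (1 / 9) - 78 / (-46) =-35979 / 23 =-1564.30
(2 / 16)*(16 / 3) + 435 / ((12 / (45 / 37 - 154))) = -2458759 / 444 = -5537.75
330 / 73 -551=-546.48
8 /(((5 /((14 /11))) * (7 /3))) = 48 /55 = 0.87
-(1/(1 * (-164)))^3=1/4410944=0.00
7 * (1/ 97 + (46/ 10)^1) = 32.27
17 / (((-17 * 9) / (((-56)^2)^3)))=-30840979456 / 9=-3426775495.11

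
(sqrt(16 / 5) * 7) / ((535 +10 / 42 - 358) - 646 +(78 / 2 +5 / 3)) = -294 * sqrt(5) / 22475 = -0.03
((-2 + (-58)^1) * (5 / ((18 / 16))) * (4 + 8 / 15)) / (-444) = 2720 / 999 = 2.72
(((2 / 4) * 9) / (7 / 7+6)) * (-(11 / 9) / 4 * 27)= -297 / 56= -5.30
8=8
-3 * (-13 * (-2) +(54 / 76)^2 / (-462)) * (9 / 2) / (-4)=156101391 / 1779008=87.75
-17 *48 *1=-816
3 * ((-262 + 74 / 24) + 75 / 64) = -49487 / 64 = -773.23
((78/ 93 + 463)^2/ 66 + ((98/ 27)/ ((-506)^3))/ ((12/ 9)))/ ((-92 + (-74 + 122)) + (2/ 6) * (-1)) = -7305290447225399/ 99352278057648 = -73.53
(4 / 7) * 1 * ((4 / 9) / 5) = 16 / 315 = 0.05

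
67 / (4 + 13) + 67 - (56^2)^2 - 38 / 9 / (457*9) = -6188695511488 / 629289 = -9834425.06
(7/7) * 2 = 2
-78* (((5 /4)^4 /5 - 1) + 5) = -44811 /128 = -350.09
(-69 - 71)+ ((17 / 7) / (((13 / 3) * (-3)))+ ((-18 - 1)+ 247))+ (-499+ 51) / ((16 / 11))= -20037 / 91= -220.19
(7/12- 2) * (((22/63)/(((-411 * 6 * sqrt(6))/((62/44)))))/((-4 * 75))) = -527 * sqrt(6)/3355732800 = -0.00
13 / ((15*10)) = 13 / 150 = 0.09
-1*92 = -92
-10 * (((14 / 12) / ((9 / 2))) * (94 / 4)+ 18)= -240.93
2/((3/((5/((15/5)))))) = 10/9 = 1.11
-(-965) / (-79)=-965 / 79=-12.22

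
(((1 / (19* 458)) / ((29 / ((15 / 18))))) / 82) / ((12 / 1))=5 / 1489921632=0.00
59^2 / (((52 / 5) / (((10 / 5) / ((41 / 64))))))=556960 / 533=1044.95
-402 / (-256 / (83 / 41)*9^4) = 5561 / 11477376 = 0.00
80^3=512000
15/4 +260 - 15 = 995/4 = 248.75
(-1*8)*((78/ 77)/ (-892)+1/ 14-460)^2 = -498958111097672/ 294843241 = -1692282.68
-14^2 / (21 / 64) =-1792 / 3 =-597.33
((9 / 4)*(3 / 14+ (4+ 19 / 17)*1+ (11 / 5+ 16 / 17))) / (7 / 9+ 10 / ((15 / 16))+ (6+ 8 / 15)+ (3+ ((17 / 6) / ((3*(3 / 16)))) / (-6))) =0.95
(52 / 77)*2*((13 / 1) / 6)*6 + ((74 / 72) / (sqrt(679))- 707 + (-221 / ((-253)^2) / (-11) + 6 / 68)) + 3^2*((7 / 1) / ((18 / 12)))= -647.31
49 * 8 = 392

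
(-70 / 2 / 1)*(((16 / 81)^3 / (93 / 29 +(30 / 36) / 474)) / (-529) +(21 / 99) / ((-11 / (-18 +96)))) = 52657414013128330 / 1000239852583917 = 52.64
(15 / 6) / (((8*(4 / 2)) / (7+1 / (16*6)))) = 1.10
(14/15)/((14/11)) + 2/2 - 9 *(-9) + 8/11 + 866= 156661/165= 949.46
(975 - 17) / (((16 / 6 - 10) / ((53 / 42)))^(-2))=90879712 / 2809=32353.05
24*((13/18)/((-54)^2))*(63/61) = 0.01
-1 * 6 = -6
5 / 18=0.28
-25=-25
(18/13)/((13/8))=144/169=0.85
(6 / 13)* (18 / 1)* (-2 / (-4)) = 4.15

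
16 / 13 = 1.23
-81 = -81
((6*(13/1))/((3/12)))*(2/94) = 312/47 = 6.64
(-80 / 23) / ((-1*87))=80 / 2001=0.04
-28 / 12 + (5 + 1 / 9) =25 / 9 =2.78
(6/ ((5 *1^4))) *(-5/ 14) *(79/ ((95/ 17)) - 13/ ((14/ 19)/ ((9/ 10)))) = 13899/ 18620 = 0.75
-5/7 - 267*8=-14957/7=-2136.71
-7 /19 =-0.37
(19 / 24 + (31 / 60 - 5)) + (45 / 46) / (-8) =-21053 / 5520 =-3.81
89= 89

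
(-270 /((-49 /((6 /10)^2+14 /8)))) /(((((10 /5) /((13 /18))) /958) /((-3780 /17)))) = -106425657 /119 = -894333.25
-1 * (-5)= 5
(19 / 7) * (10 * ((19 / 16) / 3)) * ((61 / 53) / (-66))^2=6716405 / 2055648672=0.00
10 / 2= 5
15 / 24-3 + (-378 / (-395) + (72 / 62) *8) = 771169 / 97960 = 7.87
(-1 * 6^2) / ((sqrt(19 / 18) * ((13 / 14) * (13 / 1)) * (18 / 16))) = -1344 * sqrt(38) / 3211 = -2.58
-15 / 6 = -2.50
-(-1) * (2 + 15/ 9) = 3.67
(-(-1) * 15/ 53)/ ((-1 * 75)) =-1/ 265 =-0.00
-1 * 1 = -1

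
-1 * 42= -42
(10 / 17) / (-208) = -5 / 1768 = -0.00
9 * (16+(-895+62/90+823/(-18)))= -83163/10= -8316.30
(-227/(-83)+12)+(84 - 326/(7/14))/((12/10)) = -458.60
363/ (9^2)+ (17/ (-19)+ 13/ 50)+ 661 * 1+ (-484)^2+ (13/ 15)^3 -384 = 10026478027/ 42750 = 234537.50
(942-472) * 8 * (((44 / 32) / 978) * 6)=5170 / 163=31.72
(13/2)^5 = 371293/32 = 11602.91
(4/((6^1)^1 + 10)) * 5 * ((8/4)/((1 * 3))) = 0.83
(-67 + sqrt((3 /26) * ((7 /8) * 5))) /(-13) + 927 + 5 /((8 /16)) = 12248 /13-sqrt(1365) /676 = 942.10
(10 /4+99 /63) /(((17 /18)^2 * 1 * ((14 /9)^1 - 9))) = -83106 /135541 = -0.61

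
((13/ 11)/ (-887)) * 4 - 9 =-87865/ 9757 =-9.01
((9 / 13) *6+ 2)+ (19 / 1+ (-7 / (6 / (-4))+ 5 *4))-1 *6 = 43.82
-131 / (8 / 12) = -393 / 2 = -196.50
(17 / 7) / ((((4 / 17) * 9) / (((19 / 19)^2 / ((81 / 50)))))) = 7225 / 10206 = 0.71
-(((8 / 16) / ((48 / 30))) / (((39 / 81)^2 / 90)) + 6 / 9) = -494779 / 4056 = -121.99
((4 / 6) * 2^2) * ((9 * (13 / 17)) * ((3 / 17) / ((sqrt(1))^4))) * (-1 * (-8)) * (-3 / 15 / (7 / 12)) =-89856 / 10115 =-8.88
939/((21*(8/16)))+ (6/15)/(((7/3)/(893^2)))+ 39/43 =136795.88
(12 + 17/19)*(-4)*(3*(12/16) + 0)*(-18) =39690/19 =2088.95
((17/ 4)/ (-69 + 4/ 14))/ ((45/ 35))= -0.05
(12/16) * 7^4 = 7203/4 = 1800.75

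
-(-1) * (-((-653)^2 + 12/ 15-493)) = -2129584/ 5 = -425916.80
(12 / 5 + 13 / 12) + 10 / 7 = 2063 / 420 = 4.91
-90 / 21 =-30 / 7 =-4.29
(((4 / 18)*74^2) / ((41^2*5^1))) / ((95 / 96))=350464 / 2395425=0.15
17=17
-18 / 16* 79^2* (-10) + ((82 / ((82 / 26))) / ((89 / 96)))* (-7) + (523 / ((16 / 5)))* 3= 100399473 / 1424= 70505.25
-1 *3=-3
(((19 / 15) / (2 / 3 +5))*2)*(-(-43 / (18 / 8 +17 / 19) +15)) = -12046 / 20315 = -0.59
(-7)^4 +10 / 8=9609 / 4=2402.25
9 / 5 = 1.80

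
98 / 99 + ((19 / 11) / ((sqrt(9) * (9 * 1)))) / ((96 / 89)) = 1.05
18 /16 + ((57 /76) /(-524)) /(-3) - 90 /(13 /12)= -2233013 /27248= -81.95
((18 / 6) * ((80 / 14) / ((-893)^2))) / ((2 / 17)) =1020 / 5582143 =0.00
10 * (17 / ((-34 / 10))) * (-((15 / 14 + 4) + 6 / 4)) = 2300 / 7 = 328.57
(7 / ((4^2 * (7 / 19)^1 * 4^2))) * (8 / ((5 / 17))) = 323 / 160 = 2.02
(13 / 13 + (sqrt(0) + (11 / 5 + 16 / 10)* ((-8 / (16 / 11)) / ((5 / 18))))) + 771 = 17419 / 25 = 696.76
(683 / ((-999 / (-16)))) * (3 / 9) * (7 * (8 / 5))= 611968 / 14985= 40.84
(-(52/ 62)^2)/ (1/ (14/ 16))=-1183/ 1922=-0.62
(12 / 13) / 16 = 3 / 52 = 0.06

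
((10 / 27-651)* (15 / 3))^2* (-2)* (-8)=123439795600 / 729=169327565.98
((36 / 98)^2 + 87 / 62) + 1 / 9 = 2209637 / 1339758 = 1.65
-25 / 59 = -0.42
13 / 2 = 6.50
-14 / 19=-0.74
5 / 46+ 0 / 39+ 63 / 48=1.42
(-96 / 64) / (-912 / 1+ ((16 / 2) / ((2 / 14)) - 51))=3 / 1814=0.00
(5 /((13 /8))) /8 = 5 /13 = 0.38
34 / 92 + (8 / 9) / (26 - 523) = 0.37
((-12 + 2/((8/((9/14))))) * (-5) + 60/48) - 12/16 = 3343/56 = 59.70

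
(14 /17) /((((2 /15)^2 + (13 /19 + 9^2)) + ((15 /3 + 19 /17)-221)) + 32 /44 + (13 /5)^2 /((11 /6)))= -0.01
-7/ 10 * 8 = -28/ 5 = -5.60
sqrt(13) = 3.61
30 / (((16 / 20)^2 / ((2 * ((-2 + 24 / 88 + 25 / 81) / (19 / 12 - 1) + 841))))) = 217922875 / 2772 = 78615.76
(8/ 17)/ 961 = 8/ 16337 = 0.00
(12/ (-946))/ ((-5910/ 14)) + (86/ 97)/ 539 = 3709072/ 2214446465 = 0.00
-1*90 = -90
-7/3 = -2.33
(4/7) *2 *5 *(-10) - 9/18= -807/14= -57.64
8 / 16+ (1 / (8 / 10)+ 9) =43 / 4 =10.75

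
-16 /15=-1.07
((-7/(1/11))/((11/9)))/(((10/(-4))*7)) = 18/5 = 3.60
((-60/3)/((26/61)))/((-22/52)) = 110.91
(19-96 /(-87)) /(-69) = -583 /2001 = -0.29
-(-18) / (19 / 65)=1170 / 19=61.58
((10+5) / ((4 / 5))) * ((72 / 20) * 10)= 675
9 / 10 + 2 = 29 / 10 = 2.90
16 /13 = 1.23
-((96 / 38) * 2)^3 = -884736 / 6859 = -128.99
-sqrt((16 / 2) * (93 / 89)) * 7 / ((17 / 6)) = -84 * sqrt(16554) / 1513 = -7.14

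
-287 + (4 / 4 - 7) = -293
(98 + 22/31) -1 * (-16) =3556/31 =114.71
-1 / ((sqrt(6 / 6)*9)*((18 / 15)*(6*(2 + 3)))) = -1 / 324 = -0.00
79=79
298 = 298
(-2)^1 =-2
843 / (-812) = -843 / 812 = -1.04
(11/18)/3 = 11/54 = 0.20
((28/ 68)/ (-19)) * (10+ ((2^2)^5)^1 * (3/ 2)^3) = -24262/ 323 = -75.11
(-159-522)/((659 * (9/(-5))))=1135/1977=0.57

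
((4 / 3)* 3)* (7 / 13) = 28 / 13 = 2.15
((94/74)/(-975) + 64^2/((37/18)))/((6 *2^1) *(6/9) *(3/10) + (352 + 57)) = 71884753/14841255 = 4.84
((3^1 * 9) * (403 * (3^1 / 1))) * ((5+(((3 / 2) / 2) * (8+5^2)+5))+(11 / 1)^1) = 5973669 / 4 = 1493417.25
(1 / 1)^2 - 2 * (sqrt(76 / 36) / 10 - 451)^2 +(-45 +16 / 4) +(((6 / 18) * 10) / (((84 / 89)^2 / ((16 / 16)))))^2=-1139332665972623 / 2800526400 +902 * sqrt(19) / 15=-406565.92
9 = 9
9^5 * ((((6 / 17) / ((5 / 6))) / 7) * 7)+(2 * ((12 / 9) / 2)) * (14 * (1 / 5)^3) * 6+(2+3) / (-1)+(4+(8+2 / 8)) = 212645641 / 8500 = 25017.13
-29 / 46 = -0.63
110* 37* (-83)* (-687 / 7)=232075470 / 7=33153638.57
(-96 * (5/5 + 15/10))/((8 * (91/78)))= -180/7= -25.71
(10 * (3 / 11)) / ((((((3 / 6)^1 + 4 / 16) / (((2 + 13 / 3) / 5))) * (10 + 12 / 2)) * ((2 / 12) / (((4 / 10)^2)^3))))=1216 / 171875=0.01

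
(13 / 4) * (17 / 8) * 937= 207077 / 32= 6471.16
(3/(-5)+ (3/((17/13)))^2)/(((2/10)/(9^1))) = 60642/289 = 209.83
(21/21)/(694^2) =1/481636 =0.00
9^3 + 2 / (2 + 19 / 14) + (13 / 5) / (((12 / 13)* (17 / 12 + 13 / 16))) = 18377457 / 25145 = 730.86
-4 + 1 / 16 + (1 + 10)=113 / 16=7.06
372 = 372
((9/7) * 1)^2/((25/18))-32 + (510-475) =5133/1225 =4.19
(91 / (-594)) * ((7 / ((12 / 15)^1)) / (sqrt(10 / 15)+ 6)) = -3185 / 13992+ 3185 * sqrt(6) / 251856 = -0.20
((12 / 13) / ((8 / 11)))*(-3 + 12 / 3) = 33 / 26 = 1.27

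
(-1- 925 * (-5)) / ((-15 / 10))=-9248 / 3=-3082.67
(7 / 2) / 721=1 / 206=0.00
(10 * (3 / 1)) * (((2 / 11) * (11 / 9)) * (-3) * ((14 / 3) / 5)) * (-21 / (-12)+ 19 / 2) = -210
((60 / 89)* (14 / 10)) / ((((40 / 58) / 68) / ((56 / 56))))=41412 / 445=93.06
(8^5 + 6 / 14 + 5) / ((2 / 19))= 311347.57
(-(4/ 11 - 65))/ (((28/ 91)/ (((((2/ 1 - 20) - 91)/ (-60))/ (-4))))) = -335829/ 3520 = -95.41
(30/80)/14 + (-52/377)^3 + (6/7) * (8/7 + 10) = 183086825/19120976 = 9.58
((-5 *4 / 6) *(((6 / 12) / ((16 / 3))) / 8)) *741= -3705 / 128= -28.95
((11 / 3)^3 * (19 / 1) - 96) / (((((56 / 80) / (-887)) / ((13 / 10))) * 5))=-261719107 / 945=-276951.44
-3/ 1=-3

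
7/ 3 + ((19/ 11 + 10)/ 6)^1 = 283/ 66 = 4.29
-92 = -92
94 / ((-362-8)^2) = 47 / 68450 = 0.00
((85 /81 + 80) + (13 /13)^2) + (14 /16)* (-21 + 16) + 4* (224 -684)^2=548517533 /648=846477.67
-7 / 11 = -0.64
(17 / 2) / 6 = 17 / 12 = 1.42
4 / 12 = 1 / 3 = 0.33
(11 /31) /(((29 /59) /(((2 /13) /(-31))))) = -1298 /362297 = -0.00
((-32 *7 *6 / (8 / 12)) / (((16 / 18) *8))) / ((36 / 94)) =-2961 / 4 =-740.25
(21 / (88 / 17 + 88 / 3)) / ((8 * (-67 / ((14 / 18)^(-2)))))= -12393 / 6603520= -0.00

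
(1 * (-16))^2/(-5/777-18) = -198912/13991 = -14.22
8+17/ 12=113/ 12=9.42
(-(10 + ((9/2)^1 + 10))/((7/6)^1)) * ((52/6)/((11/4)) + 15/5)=-1421/11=-129.18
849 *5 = 4245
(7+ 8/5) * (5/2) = 43/2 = 21.50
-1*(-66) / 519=22 / 173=0.13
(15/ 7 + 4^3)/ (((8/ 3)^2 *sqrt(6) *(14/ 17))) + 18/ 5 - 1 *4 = -2/ 5 + 23613 *sqrt(6)/ 12544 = 4.21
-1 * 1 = -1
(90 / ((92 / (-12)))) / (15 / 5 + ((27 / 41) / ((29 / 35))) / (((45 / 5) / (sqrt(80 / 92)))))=-42411630 / 10830361 + 2496900 * sqrt(115) / 249098303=-3.81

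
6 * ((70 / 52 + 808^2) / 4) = 50923497 / 52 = 979298.02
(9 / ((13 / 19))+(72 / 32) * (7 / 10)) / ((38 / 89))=681651 / 19760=34.50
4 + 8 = 12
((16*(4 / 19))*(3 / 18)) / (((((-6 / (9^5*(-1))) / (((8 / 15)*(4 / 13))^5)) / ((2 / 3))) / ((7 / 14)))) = 0.22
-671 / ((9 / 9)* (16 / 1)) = -671 / 16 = -41.94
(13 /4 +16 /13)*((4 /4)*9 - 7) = 233 /26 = 8.96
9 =9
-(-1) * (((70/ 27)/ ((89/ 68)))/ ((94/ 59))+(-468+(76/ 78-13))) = -702964027/ 1468233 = -478.78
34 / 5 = 6.80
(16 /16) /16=1 /16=0.06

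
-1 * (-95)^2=-9025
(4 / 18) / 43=2 / 387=0.01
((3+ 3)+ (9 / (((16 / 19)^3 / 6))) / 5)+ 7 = 318313 / 10240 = 31.09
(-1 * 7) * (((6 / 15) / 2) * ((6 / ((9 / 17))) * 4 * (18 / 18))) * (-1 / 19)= 3.34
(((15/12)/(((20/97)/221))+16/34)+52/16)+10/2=366801/272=1348.53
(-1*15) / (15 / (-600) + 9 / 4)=-6.74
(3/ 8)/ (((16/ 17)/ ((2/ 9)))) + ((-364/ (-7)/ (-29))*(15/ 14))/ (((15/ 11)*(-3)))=0.56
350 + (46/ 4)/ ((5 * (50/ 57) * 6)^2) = 175008303/ 500000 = 350.02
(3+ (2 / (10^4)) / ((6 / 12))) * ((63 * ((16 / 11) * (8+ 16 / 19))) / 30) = 52927056 / 653125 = 81.04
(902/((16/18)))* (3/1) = 12177/4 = 3044.25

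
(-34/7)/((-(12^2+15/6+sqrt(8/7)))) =19924/600911 - 272*sqrt(14)/4206377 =0.03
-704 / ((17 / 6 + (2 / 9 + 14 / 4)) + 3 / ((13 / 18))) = -82368 / 1253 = -65.74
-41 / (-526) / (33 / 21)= 287 / 5786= 0.05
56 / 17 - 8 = -80 / 17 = -4.71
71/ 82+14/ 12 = 250/ 123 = 2.03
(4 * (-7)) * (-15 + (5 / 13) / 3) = 16240 / 39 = 416.41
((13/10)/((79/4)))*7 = 182/395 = 0.46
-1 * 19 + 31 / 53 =-18.42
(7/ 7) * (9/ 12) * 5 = 15/ 4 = 3.75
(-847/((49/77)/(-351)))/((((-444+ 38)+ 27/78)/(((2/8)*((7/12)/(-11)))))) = 1288287/84376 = 15.27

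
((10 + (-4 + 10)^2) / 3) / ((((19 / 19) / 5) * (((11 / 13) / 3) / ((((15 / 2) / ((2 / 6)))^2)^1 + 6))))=3063255 / 22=139238.86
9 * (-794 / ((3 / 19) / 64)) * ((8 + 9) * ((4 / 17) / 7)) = -11586048 / 7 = -1655149.71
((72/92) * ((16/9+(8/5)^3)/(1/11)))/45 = 145376/129375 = 1.12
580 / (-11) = -580 / 11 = -52.73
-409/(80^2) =-409/6400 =-0.06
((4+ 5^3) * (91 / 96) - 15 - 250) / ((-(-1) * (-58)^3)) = 4567 / 6243584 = 0.00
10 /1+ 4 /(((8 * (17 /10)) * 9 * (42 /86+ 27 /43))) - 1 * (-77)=639143 /7344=87.03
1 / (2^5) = 1 / 32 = 0.03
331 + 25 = 356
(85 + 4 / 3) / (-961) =-0.09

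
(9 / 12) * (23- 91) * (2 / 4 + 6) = -663 / 2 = -331.50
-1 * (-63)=63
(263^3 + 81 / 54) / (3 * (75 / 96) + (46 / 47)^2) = 1285917111568 / 233387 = 5509806.08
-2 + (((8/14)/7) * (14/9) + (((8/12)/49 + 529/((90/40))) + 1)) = 234.25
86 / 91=0.95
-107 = -107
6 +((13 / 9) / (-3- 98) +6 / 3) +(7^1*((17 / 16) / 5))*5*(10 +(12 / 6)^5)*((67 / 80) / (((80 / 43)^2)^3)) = 14.29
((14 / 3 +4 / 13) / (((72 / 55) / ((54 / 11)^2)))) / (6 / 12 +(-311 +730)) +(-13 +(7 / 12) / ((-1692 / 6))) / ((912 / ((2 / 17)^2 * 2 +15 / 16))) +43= 73972503539317543 / 1712146870646784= 43.20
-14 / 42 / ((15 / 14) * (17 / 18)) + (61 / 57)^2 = 225313 / 276165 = 0.82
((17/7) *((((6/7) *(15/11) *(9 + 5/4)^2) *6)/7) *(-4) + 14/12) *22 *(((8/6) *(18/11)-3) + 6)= -439298221/3773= -116432.08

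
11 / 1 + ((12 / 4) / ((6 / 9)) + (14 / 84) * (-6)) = 14.50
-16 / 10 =-8 / 5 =-1.60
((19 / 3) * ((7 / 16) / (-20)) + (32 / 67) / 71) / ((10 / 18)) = -1805883 / 7611200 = -0.24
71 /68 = 1.04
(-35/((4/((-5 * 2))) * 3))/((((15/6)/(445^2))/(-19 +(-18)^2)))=2113916875/3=704638958.33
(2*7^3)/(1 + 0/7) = 686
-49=-49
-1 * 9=-9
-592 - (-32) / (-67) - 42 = -42510 / 67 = -634.48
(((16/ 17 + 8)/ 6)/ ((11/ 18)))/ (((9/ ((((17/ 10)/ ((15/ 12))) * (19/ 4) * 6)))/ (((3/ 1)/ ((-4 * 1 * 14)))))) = -1083/ 1925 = -0.56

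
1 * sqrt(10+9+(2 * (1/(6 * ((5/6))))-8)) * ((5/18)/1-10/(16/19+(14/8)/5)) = -4409 * sqrt(285)/2718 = -27.39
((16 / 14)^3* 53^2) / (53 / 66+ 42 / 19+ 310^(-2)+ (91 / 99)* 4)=259976374732800 / 414814709533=626.73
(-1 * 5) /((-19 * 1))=5 /19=0.26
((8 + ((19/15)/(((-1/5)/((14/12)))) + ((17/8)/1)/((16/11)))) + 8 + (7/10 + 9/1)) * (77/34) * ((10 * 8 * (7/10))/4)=61385093/97920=626.89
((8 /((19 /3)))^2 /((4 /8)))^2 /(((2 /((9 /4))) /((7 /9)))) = 8.91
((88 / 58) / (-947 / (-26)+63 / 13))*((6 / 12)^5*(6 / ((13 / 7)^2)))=1617 / 809042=0.00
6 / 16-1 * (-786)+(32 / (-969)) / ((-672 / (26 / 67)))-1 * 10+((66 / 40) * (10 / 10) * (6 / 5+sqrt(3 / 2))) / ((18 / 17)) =187 * sqrt(6) / 240+212209205767 / 272676600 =780.15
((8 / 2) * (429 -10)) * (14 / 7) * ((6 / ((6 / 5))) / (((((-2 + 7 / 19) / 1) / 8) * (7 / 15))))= -176095.85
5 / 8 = 0.62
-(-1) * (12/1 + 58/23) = 334/23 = 14.52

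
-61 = -61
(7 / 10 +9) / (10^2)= 97 / 1000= 0.10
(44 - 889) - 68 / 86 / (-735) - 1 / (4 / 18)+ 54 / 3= -52559047 / 63210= -831.50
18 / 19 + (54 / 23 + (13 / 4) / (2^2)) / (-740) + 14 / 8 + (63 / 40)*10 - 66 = -246063217 / 5174080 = -47.56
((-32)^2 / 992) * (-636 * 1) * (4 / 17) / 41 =-81408 / 21607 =-3.77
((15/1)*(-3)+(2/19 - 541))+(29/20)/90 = -20037049/34200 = -585.88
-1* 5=-5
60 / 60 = 1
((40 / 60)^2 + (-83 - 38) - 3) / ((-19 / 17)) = 18904 / 171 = 110.55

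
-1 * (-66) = 66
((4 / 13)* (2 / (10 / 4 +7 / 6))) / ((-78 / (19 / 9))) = -76 / 16731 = -0.00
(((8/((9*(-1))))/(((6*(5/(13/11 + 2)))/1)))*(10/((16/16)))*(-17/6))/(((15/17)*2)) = 1.51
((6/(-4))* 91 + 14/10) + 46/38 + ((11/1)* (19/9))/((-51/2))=-134.80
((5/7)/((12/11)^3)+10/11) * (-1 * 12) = -194165/11088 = -17.51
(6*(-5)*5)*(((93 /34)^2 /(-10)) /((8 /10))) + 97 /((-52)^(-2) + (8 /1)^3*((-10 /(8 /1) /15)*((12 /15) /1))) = 137.44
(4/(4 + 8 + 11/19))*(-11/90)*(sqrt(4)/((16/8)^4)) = -209/43020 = -0.00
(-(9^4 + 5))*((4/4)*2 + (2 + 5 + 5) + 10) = -157584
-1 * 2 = -2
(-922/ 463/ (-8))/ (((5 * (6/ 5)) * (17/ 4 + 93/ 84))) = 3227/ 416700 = 0.01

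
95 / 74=1.28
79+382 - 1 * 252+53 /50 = 10503 /50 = 210.06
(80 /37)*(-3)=-240 /37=-6.49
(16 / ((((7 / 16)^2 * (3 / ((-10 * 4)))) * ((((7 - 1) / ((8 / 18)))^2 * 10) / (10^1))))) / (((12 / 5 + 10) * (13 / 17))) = -27852800 / 43186689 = -0.64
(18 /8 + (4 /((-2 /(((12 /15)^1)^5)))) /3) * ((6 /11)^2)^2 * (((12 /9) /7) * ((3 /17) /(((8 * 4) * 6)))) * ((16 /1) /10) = 1371294 /27223109375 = 0.00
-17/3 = -5.67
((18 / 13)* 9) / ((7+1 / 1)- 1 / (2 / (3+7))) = 54 / 13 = 4.15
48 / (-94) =-24 / 47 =-0.51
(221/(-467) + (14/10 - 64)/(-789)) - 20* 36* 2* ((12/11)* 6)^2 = -13752895588954/222920115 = -61694.28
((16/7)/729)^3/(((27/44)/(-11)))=-1982464/3587901148629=-0.00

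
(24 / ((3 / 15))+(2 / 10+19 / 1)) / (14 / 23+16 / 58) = 232116 / 1475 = 157.37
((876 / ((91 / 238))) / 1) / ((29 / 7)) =208488 / 377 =553.02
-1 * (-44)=44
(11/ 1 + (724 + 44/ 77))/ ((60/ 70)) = 5149/ 6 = 858.17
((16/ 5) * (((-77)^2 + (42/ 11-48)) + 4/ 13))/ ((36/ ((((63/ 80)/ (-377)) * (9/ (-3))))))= 17673033/ 5391100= 3.28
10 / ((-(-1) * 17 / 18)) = 180 / 17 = 10.59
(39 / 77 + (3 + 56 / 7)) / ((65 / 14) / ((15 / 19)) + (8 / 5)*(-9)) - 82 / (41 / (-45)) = 88.65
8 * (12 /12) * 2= 16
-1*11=-11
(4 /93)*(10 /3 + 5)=0.36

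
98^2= 9604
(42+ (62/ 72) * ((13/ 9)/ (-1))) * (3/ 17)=13205/ 1836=7.19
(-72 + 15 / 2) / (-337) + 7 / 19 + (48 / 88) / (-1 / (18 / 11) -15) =0.52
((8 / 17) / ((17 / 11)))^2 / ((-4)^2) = 484 / 83521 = 0.01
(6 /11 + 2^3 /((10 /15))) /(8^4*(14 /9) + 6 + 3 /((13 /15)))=16146 /8212369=0.00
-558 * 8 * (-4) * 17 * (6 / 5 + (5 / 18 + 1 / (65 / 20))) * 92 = 3241058432 / 65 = 49862437.42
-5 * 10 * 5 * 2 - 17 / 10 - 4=-505.70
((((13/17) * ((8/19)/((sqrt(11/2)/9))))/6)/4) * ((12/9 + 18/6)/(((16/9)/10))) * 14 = 53235 * sqrt(22)/14212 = 17.57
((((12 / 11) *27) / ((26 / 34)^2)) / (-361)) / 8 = -23409 / 1342198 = -0.02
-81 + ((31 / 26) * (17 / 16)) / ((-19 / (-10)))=-317477 / 3952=-80.33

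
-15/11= -1.36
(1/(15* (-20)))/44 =-1/13200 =-0.00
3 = 3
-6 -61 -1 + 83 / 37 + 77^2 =216940 / 37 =5863.24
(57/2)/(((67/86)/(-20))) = -731.64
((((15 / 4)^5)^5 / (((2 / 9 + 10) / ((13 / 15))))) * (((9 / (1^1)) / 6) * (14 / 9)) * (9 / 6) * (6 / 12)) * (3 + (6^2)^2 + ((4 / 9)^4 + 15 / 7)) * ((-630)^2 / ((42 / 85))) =1801245345588920702375471591949462890625 / 51791395714760704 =34778853142116815857218.06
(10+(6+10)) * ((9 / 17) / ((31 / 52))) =12168 / 527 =23.09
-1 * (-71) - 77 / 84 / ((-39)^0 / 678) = -1101 / 2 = -550.50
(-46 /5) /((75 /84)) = -1288 /125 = -10.30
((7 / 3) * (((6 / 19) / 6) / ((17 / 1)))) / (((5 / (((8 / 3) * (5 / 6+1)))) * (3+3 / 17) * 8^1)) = 77 / 277020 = 0.00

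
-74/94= -37/47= -0.79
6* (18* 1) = 108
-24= -24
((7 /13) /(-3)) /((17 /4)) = -0.04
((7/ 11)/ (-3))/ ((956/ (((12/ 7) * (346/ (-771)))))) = 346/ 2026959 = 0.00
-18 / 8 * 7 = -63 / 4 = -15.75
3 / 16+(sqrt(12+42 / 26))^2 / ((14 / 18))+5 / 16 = 3277 / 182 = 18.01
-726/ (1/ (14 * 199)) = -2022636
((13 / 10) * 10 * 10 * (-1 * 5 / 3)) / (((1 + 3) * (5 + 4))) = -325 / 54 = -6.02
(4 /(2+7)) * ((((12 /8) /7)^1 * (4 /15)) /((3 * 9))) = 8 /8505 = 0.00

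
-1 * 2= -2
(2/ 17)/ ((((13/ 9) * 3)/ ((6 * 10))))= 360/ 221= 1.63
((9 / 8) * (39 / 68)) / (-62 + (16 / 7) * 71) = 7 / 1088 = 0.01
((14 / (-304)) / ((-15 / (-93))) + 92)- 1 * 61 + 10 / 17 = 31.30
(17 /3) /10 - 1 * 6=-163 /30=-5.43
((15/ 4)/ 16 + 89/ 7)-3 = 4457/ 448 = 9.95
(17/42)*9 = 51/14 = 3.64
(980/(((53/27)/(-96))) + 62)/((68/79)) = -55608.50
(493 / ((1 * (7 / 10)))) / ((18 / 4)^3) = 39440 / 5103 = 7.73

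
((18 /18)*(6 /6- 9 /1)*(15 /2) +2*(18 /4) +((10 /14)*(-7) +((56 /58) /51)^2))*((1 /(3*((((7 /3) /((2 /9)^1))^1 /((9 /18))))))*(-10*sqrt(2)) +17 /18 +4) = -5451068084 /19686969 +174994160*sqrt(2) /19686969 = -264.32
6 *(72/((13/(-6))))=-2592/13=-199.38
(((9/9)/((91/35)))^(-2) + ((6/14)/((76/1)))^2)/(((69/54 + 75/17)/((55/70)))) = 80500045923/86230337200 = 0.93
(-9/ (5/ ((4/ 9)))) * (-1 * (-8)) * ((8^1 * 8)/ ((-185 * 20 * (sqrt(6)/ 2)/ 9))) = 1536 * sqrt(6)/ 4625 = 0.81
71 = 71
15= 15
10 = 10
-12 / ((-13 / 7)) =84 / 13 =6.46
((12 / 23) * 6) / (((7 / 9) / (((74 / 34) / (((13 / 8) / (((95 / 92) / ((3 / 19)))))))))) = 28851120 / 818363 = 35.25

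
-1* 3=-3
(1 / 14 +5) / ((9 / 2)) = 71 / 63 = 1.13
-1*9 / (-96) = 3 / 32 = 0.09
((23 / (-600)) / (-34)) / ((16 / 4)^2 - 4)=23 / 244800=0.00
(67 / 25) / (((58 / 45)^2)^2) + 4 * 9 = 418383531 / 11316496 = 36.97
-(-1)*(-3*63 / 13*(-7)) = 1323 / 13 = 101.77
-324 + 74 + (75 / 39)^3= -242.89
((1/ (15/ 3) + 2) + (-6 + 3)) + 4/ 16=-11/ 20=-0.55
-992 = -992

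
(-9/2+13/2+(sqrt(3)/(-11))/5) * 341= 682 -31 * sqrt(3)/5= 671.26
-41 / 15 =-2.73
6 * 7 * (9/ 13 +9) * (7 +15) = 116424/ 13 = 8955.69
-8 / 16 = -0.50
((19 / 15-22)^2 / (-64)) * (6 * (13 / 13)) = -96721 / 2400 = -40.30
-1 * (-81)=81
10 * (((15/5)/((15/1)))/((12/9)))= 3/2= 1.50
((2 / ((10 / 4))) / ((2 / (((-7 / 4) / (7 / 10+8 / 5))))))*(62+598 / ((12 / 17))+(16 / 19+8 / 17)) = -12351563 / 44574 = -277.10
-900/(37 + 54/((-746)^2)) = -250432200/10295573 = -24.32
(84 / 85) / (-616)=-3 / 1870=-0.00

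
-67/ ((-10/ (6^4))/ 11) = 477576/ 5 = 95515.20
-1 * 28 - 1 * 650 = -678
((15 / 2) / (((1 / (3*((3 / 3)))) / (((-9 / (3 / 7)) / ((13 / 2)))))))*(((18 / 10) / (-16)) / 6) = 567 / 416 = 1.36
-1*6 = -6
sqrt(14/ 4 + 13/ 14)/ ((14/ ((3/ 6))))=0.08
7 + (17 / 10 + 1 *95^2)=90337 / 10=9033.70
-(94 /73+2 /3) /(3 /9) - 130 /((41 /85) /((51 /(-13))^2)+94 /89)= -195889233038 /1562102983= -125.40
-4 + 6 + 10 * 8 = 82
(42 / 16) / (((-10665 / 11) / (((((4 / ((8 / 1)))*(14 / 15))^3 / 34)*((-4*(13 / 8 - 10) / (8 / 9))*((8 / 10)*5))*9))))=-0.01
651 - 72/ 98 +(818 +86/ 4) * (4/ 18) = 369038/ 441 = 836.82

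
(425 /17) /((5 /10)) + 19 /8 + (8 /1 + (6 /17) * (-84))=4179 /136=30.73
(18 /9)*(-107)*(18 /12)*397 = -127437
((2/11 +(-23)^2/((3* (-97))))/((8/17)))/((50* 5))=-89029/6402000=-0.01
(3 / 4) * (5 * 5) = 18.75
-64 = -64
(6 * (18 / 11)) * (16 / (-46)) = -864 / 253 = -3.42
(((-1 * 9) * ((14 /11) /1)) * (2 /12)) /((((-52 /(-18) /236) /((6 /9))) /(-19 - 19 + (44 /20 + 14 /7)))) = 193284 /55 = 3514.25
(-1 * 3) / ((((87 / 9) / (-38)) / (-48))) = -16416 / 29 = -566.07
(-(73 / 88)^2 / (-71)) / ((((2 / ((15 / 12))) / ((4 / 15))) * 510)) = 5329 / 1682461440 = 0.00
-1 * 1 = -1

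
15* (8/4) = 30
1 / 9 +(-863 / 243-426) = -104354 / 243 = -429.44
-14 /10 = -7 /5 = -1.40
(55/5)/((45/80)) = 176/9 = 19.56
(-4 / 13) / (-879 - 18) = 4 / 11661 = 0.00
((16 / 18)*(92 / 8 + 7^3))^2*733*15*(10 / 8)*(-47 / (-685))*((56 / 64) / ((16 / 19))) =11516378982115 / 118368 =97293009.78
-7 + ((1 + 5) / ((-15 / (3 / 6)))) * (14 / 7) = -37 / 5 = -7.40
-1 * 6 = -6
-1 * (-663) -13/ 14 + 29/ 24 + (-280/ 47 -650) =57817/ 7896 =7.32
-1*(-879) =879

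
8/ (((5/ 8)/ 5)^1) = 64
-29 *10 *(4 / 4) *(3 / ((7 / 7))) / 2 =-435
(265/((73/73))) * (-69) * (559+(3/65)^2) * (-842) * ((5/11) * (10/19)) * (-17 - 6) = -47355679569.72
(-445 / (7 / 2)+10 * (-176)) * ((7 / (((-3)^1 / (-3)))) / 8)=-6605 / 4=-1651.25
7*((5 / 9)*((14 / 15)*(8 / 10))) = 392 / 135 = 2.90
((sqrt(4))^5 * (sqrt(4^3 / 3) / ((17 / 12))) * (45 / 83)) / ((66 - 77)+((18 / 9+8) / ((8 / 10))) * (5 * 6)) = 11520 * sqrt(3) / 128401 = 0.16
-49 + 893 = 844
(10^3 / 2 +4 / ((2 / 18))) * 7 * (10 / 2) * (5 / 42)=6700 / 3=2233.33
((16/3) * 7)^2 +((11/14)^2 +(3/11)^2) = 297641149/213444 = 1394.47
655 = 655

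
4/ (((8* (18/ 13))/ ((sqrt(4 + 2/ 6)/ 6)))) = 13* sqrt(39)/ 648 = 0.13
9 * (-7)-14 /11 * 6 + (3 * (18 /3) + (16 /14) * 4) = -3701 /77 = -48.06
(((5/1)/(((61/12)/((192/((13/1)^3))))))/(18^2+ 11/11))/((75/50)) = 1536/8711105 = 0.00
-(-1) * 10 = 10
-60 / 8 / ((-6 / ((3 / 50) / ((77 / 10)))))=3 / 308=0.01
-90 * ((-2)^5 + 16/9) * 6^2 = 97920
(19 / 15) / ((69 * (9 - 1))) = 19 / 8280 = 0.00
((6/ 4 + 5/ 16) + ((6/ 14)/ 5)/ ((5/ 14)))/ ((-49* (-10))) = 821/ 196000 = 0.00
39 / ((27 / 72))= 104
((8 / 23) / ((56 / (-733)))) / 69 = -733 / 11109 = -0.07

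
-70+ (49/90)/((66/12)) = -34601/495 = -69.90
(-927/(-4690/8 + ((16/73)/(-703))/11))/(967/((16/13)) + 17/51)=100473569856/49944656757701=0.00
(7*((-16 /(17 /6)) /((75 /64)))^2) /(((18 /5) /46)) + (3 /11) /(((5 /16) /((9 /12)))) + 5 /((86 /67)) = 2081.54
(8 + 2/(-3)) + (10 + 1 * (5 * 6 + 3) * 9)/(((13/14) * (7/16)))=29758/39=763.03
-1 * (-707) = 707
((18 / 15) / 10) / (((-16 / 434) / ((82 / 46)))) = -26691 / 4600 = -5.80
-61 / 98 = -0.62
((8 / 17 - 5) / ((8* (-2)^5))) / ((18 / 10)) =385 / 39168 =0.01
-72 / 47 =-1.53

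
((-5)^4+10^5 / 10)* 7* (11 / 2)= 818125 / 2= 409062.50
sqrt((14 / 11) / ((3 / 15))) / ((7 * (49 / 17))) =17 * sqrt(770) / 3773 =0.13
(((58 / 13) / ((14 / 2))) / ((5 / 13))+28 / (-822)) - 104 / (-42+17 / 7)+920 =3682813076 / 3984645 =924.25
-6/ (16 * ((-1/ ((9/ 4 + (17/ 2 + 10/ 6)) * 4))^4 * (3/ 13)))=-6407497213/ 648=-9888112.98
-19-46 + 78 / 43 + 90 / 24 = -10223 / 172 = -59.44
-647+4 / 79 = -51109 / 79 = -646.95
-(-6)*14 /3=28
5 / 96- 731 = -70171 / 96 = -730.95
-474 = -474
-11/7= -1.57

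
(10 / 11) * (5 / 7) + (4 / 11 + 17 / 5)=1699 / 385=4.41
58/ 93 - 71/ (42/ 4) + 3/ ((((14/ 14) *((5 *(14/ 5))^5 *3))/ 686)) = -149153/ 24304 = -6.14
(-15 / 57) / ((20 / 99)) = -1.30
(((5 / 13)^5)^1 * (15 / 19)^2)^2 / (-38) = -0.00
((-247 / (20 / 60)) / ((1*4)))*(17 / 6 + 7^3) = -512525 / 8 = -64065.62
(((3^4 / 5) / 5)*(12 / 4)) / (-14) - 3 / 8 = -1497 / 1400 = -1.07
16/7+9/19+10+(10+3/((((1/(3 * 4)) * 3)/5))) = 11007/133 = 82.76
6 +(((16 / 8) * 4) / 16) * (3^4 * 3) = 255 / 2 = 127.50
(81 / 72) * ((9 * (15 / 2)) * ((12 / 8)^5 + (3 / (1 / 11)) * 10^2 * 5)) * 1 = 1253545.40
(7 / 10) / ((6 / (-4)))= -7 / 15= -0.47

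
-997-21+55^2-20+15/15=1988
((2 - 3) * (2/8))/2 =-1/8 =-0.12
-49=-49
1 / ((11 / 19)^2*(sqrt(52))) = 0.41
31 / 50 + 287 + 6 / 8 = 288.37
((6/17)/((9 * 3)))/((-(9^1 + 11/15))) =-5/3723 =-0.00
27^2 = 729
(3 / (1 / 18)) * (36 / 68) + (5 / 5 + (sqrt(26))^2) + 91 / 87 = 83762 / 1479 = 56.63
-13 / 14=-0.93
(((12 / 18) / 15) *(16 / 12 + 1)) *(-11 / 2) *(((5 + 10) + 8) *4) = -7084 / 135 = -52.47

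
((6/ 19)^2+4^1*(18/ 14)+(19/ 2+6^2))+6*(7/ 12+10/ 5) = 167395/ 2527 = 66.24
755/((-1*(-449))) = 755/449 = 1.68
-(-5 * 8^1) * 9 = 360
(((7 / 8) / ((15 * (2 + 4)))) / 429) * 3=7 / 102960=0.00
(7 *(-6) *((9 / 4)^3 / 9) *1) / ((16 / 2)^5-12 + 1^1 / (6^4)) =-137781 / 84903554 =-0.00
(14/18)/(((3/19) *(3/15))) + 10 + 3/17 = 15976/459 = 34.81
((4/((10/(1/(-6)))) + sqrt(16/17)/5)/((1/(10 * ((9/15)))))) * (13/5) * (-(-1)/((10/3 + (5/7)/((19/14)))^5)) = -7821996741/6442040000000 + 23465990223 * sqrt(17)/27378670000000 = 0.00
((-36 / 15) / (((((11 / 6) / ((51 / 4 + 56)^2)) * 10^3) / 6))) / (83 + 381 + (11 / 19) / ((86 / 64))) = -26961 / 337280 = -0.08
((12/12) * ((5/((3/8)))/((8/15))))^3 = 15625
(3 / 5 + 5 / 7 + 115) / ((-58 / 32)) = -65136 / 1015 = -64.17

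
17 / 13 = 1.31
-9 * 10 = -90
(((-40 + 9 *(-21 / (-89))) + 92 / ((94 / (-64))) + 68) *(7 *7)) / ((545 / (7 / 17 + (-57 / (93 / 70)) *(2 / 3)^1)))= 297027470929 / 3604261035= 82.41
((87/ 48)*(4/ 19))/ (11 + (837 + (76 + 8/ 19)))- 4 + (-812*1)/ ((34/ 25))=-601.06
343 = 343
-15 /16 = -0.94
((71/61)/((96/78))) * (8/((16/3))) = 2769/1952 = 1.42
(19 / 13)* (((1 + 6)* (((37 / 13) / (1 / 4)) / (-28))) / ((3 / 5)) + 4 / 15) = -5529 / 845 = -6.54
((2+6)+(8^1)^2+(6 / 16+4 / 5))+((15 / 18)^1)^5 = 2860669 / 38880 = 73.58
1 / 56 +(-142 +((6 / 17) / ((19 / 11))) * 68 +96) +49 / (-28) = -36003 / 1064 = -33.84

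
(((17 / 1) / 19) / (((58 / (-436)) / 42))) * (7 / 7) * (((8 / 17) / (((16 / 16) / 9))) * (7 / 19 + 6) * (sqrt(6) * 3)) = -239301216 * sqrt(6) / 10469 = -55990.63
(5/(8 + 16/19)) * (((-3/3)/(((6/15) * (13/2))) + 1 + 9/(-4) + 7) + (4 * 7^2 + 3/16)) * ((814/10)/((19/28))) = 17062661/1248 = 13672.00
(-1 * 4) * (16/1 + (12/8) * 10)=-124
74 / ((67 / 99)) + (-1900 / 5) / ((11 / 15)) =-301314 / 737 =-408.84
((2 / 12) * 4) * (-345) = -230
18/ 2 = 9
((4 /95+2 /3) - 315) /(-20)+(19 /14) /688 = 215718859 /13725600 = 15.72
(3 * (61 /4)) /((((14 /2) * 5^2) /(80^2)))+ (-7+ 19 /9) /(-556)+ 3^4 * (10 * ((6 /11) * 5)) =373964779 /96327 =3882.24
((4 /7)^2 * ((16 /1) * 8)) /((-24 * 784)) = -16 /7203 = -0.00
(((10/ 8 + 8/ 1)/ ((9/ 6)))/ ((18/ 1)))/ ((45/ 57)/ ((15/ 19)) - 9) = -0.04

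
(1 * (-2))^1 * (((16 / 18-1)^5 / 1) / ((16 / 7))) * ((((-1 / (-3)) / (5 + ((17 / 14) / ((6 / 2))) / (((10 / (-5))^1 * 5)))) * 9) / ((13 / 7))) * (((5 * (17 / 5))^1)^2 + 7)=253820 / 177665319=0.00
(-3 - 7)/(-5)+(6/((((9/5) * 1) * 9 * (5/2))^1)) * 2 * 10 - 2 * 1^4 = 80/27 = 2.96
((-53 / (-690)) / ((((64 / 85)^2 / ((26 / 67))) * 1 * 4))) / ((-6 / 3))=-995605 / 151486464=-0.01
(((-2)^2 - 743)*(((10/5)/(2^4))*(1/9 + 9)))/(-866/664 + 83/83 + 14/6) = -2514817/6063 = -414.78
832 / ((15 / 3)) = 832 / 5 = 166.40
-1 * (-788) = 788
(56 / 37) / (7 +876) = 56 / 32671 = 0.00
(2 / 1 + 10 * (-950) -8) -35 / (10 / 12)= -9548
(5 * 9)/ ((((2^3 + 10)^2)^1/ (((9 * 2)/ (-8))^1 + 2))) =-5/ 144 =-0.03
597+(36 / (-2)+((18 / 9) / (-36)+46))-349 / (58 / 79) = 39041 / 261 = 149.58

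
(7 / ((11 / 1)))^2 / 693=7 / 11979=0.00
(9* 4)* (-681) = -24516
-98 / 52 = -49 / 26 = -1.88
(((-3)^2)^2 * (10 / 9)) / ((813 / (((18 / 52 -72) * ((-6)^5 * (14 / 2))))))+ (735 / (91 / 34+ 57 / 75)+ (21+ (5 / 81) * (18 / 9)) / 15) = 431978.63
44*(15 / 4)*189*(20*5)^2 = 311850000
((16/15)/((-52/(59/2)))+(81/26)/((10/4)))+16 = 649/39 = 16.64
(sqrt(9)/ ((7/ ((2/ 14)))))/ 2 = 3/ 98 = 0.03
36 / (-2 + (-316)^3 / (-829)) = 0.00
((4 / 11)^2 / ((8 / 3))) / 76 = 3 / 4598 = 0.00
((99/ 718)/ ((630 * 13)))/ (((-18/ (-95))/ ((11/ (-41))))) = -2299/ 96438888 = -0.00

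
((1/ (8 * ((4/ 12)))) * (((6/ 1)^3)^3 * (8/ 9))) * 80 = 268738560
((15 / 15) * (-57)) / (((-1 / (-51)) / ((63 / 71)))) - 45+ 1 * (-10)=-187046 / 71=-2634.45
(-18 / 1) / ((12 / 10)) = -15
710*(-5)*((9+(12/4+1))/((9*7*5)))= -9230/63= -146.51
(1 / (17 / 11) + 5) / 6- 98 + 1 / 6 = -9883 / 102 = -96.89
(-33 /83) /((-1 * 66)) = 0.01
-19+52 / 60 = -272 / 15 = -18.13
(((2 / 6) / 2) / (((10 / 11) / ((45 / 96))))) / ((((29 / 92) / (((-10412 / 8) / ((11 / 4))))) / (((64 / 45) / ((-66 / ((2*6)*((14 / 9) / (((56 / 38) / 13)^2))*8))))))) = 32310.39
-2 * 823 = -1646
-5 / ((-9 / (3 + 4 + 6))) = 65 / 9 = 7.22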